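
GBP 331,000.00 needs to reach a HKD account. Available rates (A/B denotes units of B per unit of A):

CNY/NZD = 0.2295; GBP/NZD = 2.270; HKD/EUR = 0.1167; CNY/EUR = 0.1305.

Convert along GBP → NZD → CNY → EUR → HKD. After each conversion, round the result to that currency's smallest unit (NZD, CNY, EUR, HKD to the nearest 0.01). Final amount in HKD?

HKD 3,661,093.49

GBP 331,000.00 × 2.270 = NZD 751,370.00
NZD 751,370.00 ÷ 0.2295 = CNY 3,273,943.36
CNY 3,273,943.36 × 0.1305 = EUR 427,249.61
EUR 427,249.61 ÷ 0.1167 = HKD 3,661,093.49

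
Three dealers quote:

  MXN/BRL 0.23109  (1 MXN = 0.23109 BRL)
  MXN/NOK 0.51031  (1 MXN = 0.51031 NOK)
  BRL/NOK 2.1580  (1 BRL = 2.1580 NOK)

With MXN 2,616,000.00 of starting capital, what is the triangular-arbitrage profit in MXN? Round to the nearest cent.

Profitable loop is MXN → NOK → BRL → MXN:
MXN 2,616,000.00 × 0.51031 = NOK 1,334,970.96
NOK 1,334,970.96 ÷ 2.1580 = BRL 618,614.90
BRL 618,614.90 ÷ 0.23109 = MXN 2,676,943.63
Profit = MXN 2,676,943.63 − MXN 2,616,000.00

Profit: MXN 60,943.63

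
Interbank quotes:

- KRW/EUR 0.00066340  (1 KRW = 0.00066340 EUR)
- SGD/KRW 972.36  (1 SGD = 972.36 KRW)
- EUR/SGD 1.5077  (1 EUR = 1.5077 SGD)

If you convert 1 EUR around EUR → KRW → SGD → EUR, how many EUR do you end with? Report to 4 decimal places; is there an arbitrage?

Around EUR → KRW → SGD → EUR: 1 ÷ 0.00066340 ÷ 972.36 ÷ 1.5077 = 1.028212
Product > 1; profitable direction is EUR → KRW → SGD → EUR.

1.0282 (arbitrage exists)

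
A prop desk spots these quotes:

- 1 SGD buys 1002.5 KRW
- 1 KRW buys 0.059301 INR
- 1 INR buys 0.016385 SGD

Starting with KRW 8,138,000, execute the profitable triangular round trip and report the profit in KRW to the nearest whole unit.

Profitable loop is KRW → SGD → INR → KRW:
KRW 8,138,000 ÷ 1002.5 = SGD 8,117.71
SGD 8,117.71 ÷ 0.016385 = INR 495,435.20
INR 495,435.20 ÷ 0.059301 = KRW 8,354,584
Profit = KRW 8,354,584 − KRW 8,138,000

Profit: KRW 216,584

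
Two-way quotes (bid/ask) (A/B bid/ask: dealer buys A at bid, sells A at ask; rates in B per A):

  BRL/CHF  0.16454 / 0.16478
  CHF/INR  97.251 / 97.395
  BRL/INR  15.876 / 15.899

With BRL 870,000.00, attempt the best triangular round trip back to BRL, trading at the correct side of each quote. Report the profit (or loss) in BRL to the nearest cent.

Best loop BRL → CHF → INR → BRL:
BRL 870,000.00 × 0.16454 (sell BRL at bid) = CHF 143,149.80
CHF 143,149.80 × 97.251 (sell CHF at bid) = INR 13,921,461.20
INR 13,921,461.20 ÷ 15.899 (buy BRL at ask) = BRL 875,618.67

Net profit: BRL 5,618.67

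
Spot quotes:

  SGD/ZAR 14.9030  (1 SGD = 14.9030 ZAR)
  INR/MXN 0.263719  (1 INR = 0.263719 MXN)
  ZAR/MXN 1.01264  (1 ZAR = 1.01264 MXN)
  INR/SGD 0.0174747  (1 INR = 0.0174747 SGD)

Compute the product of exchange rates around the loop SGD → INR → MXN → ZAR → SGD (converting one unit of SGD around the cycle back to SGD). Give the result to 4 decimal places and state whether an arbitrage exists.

Around SGD → INR → MXN → ZAR → SGD: 1 ÷ 0.0174747 × 0.263719 ÷ 1.01264 ÷ 14.9030 = 1.000007
Product ≈ 1 (deviation 0.001%, within rounding noise).

1.0000 (no arbitrage)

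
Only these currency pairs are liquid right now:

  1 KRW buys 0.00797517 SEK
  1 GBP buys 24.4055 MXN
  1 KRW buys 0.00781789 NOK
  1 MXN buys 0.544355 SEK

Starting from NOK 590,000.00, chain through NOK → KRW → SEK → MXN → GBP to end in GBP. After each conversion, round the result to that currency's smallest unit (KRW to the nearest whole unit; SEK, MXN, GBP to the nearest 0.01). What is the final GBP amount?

NOK 590,000.00 ÷ 0.00781789 = KRW 75,467,933
KRW 75,467,933 × 0.00797517 = SEK 601,869.60
SEK 601,869.60 ÷ 0.544355 = MXN 1,105,656.42
MXN 1,105,656.42 ÷ 24.4055 = GBP 45,303.58

GBP 45,303.58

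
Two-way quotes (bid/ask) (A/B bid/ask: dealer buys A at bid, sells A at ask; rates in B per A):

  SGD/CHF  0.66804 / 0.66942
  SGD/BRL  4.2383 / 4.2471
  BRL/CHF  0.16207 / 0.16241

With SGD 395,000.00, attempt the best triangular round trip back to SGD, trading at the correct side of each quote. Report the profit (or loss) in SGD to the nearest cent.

Net profit: SGD 10,315.06

Best loop SGD → BRL → CHF → SGD:
SGD 395,000.00 × 4.2383 (sell SGD at bid) = BRL 1,674,128.50
BRL 1,674,128.50 × 0.16207 (sell BRL at bid) = CHF 271,326.01
CHF 271,326.01 ÷ 0.66942 (buy SGD at ask) = SGD 405,315.06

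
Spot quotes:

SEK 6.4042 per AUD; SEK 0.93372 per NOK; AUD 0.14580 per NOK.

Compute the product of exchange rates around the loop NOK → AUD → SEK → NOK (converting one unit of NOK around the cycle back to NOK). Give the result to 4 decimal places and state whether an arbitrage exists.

1.0000 (no arbitrage)

Around NOK → AUD → SEK → NOK: 1 × 0.14580 × 6.4042 ÷ 0.93372 = 1.000013
Product ≈ 1 (deviation 0.001%, within rounding noise).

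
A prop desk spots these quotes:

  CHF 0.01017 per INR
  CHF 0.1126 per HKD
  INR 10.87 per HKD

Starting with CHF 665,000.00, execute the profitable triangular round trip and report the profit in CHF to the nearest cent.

Profitable loop is CHF → INR → HKD → CHF:
CHF 665,000.00 ÷ 0.01017 = INR 65,388,397.25
INR 65,388,397.25 ÷ 10.87 = HKD 6,015,491.93
HKD 6,015,491.93 × 0.1126 = CHF 677,344.39
Profit = CHF 677,344.39 − CHF 665,000.00

Profit: CHF 12,344.39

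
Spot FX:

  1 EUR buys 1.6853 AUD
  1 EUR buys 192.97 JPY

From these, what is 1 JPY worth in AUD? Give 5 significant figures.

1 JPY ÷ 192.97 = 0.00518215 EUR
0.00518215 EUR × 1.6853 = 0.00873348 AUD

JPY/AUD = 0.0087335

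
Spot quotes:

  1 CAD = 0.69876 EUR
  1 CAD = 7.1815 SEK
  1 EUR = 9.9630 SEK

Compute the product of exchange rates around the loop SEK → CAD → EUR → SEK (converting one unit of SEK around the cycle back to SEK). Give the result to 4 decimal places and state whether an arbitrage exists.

0.9694 (arbitrage exists)

Around SEK → CAD → EUR → SEK: 1 ÷ 7.1815 × 0.69876 × 9.9630 = 0.969400
Product < 1; profitable direction is SEK → EUR → CAD → SEK.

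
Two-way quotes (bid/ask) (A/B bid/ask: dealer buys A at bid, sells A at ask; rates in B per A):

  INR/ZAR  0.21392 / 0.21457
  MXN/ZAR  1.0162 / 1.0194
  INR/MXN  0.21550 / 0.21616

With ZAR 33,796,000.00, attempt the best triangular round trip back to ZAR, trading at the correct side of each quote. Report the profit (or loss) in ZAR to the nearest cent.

Best loop ZAR → INR → MXN → ZAR:
ZAR 33,796,000.00 ÷ 0.21457 (buy INR at ask) = INR 157,505,709.09
INR 157,505,709.09 × 0.21550 (sell INR at bid) = MXN 33,942,480.31
MXN 33,942,480.31 × 1.0162 (sell MXN at bid) = ZAR 34,492,348.49

Net profit: ZAR 696,348.49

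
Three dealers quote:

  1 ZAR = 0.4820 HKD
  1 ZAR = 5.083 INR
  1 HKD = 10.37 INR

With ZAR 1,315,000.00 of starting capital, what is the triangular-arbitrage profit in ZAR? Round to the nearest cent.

Profitable loop is ZAR → INR → HKD → ZAR:
ZAR 1,315,000.00 × 5.083 = INR 6,684,145.00
INR 6,684,145.00 ÷ 10.37 = HKD 644,565.57
HKD 644,565.57 ÷ 0.4820 = ZAR 1,337,272.97
Profit = ZAR 1,337,272.97 − ZAR 1,315,000.00

Profit: ZAR 22,272.97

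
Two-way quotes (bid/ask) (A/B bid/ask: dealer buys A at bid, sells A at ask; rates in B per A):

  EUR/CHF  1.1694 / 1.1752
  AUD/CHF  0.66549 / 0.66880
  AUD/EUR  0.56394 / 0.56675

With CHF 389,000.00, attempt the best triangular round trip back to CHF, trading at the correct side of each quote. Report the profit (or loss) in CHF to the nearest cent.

Best loop CHF → EUR → AUD → CHF:
CHF 389,000.00 ÷ 1.1752 (buy EUR at ask) = EUR 331,007.49
EUR 331,007.49 ÷ 0.56675 (buy AUD at ask) = AUD 584,044.97
AUD 584,044.97 × 0.66549 (sell AUD at bid) = CHF 388,676.09

Net result: CHF -323.91 (no profitable arbitrage after spreads)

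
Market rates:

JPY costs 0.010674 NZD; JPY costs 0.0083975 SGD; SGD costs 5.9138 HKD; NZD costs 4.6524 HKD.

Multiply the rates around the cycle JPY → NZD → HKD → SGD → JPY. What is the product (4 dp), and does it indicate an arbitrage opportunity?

1.0000 (no arbitrage)

Around JPY → NZD → HKD → SGD → JPY: 1 × 0.010674 × 4.6524 ÷ 5.9138 ÷ 0.0083975 = 0.999971
Product ≈ 1 (deviation 0.003%, within rounding noise).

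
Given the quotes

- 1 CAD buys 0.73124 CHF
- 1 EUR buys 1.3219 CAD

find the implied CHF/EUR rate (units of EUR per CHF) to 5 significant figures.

CHF/EUR = 1.0345

1 CHF ÷ 0.73124 = 1.36754 CAD
1.36754 CAD ÷ 1.3219 = 1.03453 EUR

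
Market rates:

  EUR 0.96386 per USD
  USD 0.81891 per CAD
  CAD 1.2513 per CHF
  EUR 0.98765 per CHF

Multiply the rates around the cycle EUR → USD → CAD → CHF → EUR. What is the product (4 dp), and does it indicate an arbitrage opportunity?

Around EUR → USD → CAD → CHF → EUR: 1 ÷ 0.96386 ÷ 0.81891 ÷ 1.2513 × 0.98765 = 0.999980
Product ≈ 1 (deviation 0.002%, within rounding noise).

1.0000 (no arbitrage)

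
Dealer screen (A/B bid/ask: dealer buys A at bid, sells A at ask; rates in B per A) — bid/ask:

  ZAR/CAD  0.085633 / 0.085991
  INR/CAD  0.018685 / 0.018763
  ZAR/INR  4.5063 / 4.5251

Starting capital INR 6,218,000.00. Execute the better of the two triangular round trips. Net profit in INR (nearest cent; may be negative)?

Best loop INR → ZAR → CAD → INR:
INR 6,218,000.00 ÷ 4.5251 (buy ZAR at ask) = ZAR 1,374,113.28
ZAR 1,374,113.28 × 0.085633 (sell ZAR at bid) = CAD 117,669.44
CAD 117,669.44 ÷ 0.018763 (buy INR at ask) = INR 6,271,355.46

Net profit: INR 53,355.46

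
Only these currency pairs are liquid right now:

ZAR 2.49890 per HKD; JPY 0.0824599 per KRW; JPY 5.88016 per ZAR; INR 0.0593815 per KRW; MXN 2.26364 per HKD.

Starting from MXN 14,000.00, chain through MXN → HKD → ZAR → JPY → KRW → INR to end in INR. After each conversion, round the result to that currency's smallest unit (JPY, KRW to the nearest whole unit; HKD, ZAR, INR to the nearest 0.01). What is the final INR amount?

INR 65,443.58

MXN 14,000.00 ÷ 2.26364 = HKD 6,184.73
HKD 6,184.73 × 2.49890 = ZAR 15,455.02
ZAR 15,455.02 × 5.88016 = JPY 90,878
JPY 90,878 ÷ 0.0824599 = KRW 1,102,087
KRW 1,102,087 × 0.0593815 = INR 65,443.58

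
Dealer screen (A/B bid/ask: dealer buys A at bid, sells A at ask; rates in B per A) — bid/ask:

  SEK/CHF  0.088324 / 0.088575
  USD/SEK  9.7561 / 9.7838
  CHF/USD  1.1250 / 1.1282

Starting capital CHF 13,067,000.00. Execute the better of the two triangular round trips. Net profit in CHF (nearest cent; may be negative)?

Best loop CHF → SEK → USD → CHF:
CHF 13,067,000.00 ÷ 0.088575 (buy SEK at ask) = SEK 147,524,696.58
SEK 147,524,696.58 ÷ 9.7838 (buy USD at ask) = USD 15,078,466.10
USD 15,078,466.10 ÷ 1.1282 (buy CHF at ask) = CHF 13,365,064.79

Net profit: CHF 298,064.79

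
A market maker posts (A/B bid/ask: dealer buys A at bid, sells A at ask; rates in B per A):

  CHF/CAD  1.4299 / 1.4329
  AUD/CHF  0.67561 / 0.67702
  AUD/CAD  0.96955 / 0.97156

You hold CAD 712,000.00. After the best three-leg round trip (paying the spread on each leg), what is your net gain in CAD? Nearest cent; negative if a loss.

Best loop CAD → CHF → AUD → CAD:
CAD 712,000.00 ÷ 1.4329 (buy CHF at ask) = CHF 496,894.41
CHF 496,894.41 ÷ 0.67702 (buy AUD at ask) = AUD 733,943.47
AUD 733,943.47 × 0.96955 (sell AUD at bid) = CAD 711,594.89

Net result: CAD -405.11 (no profitable arbitrage after spreads)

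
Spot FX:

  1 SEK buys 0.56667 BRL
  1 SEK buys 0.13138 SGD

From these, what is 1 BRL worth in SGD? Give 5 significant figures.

1 BRL ÷ 0.56667 = 1.7647 SEK
1.7647 SEK × 0.13138 = 0.231846 SGD

BRL/SGD = 0.23185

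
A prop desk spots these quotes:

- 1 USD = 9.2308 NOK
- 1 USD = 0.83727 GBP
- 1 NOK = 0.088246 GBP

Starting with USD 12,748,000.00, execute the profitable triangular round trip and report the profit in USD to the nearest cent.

Profitable loop is USD → GBP → NOK → USD:
USD 12,748,000.00 × 0.83727 = GBP 10,673,517.96
GBP 10,673,517.96 ÷ 0.088246 = NOK 120,951,861.39
NOK 120,951,861.39 ÷ 9.2308 = USD 13,103,074.64
Profit = USD 13,103,074.64 − USD 12,748,000.00

Profit: USD 355,074.64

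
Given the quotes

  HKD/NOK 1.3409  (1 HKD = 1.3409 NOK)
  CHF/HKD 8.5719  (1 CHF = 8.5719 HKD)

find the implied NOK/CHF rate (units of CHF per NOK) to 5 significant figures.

1 NOK ÷ 1.3409 = 0.745768 HKD
0.745768 HKD ÷ 8.5719 = 0.0870015 CHF

NOK/CHF = 0.087001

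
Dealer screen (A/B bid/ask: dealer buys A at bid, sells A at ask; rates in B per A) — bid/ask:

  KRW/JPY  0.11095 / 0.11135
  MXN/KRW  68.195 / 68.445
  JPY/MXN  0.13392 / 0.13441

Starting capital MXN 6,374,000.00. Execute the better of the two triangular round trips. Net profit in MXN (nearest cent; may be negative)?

Best loop MXN → KRW → JPY → MXN:
MXN 6,374,000.00 × 68.195 (sell MXN at bid) = KRW 434,674,930
KRW 434,674,930 × 0.11095 (sell KRW at bid) = JPY 48,227,183
JPY 48,227,183 × 0.13392 (sell JPY at bid) = MXN 6,458,584.41

Net profit: MXN 84,584.41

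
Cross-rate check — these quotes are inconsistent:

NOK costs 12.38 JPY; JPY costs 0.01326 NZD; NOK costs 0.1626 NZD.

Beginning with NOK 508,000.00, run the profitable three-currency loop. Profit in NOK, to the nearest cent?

Profitable loop is NOK → JPY → NZD → NOK:
NOK 508,000.00 × 12.38 = JPY 6,289,040
JPY 6,289,040 × 0.01326 = NZD 83,392.67
NZD 83,392.67 ÷ 0.1626 = NOK 512,870.05
Profit = NOK 512,870.05 − NOK 508,000.00

Profit: NOK 4,870.05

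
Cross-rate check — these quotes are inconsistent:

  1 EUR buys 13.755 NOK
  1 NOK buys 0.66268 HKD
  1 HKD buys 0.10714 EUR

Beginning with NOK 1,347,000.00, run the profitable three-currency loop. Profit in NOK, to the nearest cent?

Profitable loop is NOK → EUR → HKD → NOK:
NOK 1,347,000.00 ÷ 13.755 = EUR 97,928.03
EUR 97,928.03 ÷ 0.10714 = HKD 914,019.28
HKD 914,019.28 ÷ 0.66268 = NOK 1,379,277.00
Profit = NOK 1,379,277.00 − NOK 1,347,000.00

Profit: NOK 32,277.00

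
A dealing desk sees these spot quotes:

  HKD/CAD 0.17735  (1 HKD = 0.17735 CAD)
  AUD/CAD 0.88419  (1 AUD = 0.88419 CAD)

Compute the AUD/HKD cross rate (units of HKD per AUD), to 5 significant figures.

1 AUD × 0.88419 = 0.88419 CAD
0.88419 CAD ÷ 0.17735 = 4.98557 HKD

AUD/HKD = 4.9856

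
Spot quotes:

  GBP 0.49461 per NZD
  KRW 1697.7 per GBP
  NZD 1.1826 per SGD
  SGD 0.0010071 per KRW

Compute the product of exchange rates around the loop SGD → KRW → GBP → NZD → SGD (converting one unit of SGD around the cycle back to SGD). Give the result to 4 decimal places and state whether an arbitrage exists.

Around SGD → KRW → GBP → NZD → SGD: 1 ÷ 0.0010071 ÷ 1697.7 ÷ 0.49461 ÷ 1.1826 = 0.999921
Product ≈ 1 (deviation 0.008%, within rounding noise).

0.9999 (no arbitrage)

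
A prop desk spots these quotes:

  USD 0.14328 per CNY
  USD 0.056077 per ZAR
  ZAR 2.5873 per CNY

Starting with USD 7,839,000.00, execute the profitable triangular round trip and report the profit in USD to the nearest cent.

Profit: USD 98,918.80

Profitable loop is USD → CNY → ZAR → USD:
USD 7,839,000.00 ÷ 0.14328 = CNY 54,711,055.28
CNY 54,711,055.28 × 2.5873 = ZAR 141,553,913.32
ZAR 141,553,913.32 × 0.056077 = USD 7,937,918.80
Profit = USD 7,937,918.80 − USD 7,839,000.00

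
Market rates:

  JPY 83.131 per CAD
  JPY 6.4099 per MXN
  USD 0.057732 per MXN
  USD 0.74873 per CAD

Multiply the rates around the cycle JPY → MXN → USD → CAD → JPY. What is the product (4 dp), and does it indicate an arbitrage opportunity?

1.0000 (no arbitrage)

Around JPY → MXN → USD → CAD → JPY: 1 ÷ 6.4099 × 0.057732 ÷ 0.74873 × 83.131 = 1.000007
Product ≈ 1 (deviation 0.001%, within rounding noise).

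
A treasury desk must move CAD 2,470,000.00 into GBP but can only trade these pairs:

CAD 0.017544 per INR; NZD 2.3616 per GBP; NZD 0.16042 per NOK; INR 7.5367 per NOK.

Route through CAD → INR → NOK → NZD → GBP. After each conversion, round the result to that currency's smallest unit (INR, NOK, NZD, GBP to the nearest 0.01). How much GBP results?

CAD 2,470,000.00 ÷ 0.017544 = INR 140,788,873.69
INR 140,788,873.69 ÷ 7.5367 = NOK 18,680,440.20
NOK 18,680,440.20 × 0.16042 = NZD 2,996,716.22
NZD 2,996,716.22 ÷ 2.3616 = GBP 1,268,934.71

GBP 1,268,934.71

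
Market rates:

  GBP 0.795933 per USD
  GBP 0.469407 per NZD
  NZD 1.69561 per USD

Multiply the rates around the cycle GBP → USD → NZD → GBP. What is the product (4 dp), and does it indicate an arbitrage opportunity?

Around GBP → USD → NZD → GBP: 1 ÷ 0.795933 × 1.69561 × 0.469407 = 0.999998
Product ≈ 1 (deviation 0.000%, within rounding noise).

1.0000 (no arbitrage)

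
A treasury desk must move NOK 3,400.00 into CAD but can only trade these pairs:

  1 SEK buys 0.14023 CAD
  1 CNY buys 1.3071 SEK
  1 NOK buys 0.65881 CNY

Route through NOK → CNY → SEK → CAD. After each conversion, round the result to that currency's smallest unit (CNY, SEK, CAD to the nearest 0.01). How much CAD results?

CAD 410.57

NOK 3,400.00 × 0.65881 = CNY 2,239.95
CNY 2,239.95 × 1.3071 = SEK 2,927.84
SEK 2,927.84 × 0.14023 = CAD 410.57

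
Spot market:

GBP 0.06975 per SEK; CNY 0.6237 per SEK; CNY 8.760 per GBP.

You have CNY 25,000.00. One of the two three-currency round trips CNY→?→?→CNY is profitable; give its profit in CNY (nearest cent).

Profit: CNY 519.22

Profitable loop is CNY → GBP → SEK → CNY:
CNY 25,000.00 ÷ 8.760 = GBP 2,853.88
GBP 2,853.88 ÷ 0.06975 = SEK 40,915.86
SEK 40,915.86 × 0.6237 = CNY 25,519.22
Profit = CNY 25,519.22 − CNY 25,000.00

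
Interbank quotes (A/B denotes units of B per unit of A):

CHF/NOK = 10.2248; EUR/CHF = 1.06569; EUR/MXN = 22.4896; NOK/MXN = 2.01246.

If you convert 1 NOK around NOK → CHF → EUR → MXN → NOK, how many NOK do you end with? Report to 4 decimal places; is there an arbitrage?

1.0256 (arbitrage exists)

Around NOK → CHF → EUR → MXN → NOK: 1 ÷ 10.2248 ÷ 1.06569 × 22.4896 ÷ 2.01246 = 1.025578
Product > 1; profitable direction is NOK → CHF → EUR → MXN → NOK.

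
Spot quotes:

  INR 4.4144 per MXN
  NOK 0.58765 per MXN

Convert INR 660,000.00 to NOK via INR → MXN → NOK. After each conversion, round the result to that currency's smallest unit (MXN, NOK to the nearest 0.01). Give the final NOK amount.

NOK 87,859.96

INR 660,000.00 ÷ 4.4144 = MXN 149,510.69
MXN 149,510.69 × 0.58765 = NOK 87,859.96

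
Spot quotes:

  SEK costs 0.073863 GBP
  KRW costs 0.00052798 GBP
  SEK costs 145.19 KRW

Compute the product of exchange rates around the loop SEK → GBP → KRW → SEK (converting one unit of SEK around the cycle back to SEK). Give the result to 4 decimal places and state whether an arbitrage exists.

0.9635 (arbitrage exists)

Around SEK → GBP → KRW → SEK: 1 × 0.073863 ÷ 0.00052798 ÷ 145.19 = 0.963547
Product < 1; profitable direction is SEK → KRW → GBP → SEK.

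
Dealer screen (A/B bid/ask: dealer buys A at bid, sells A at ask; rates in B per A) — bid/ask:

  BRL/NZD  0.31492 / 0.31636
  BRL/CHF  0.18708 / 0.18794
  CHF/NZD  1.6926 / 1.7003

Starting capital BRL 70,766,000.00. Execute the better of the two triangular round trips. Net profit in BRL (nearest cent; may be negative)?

Net profit: BRL 65,229.27

Best loop BRL → CHF → NZD → BRL:
BRL 70,766,000.00 × 0.18708 (sell BRL at bid) = CHF 13,238,903.28
CHF 13,238,903.28 × 1.6926 (sell CHF at bid) = NZD 22,408,167.69
NZD 22,408,167.69 ÷ 0.31636 (buy BRL at ask) = BRL 70,831,229.27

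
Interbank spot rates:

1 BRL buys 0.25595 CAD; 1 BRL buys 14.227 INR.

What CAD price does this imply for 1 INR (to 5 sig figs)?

INR/CAD = 0.017990

1 INR ÷ 14.227 = 0.0702889 BRL
0.0702889 BRL × 0.25595 = 0.0179904 CAD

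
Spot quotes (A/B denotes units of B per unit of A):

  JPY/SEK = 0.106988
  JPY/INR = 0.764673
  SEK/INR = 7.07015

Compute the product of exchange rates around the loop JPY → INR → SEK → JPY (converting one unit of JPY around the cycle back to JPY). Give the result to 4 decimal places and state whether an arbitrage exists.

Around JPY → INR → SEK → JPY: 1 × 0.764673 ÷ 7.07015 ÷ 0.106988 = 1.010909
Product > 1; profitable direction is JPY → INR → SEK → JPY.

1.0109 (arbitrage exists)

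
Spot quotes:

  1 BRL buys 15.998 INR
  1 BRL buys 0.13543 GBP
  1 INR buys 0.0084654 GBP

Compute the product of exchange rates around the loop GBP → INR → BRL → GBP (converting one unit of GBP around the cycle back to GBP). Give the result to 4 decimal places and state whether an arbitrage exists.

1.0000 (no arbitrage)

Around GBP → INR → BRL → GBP: 1 ÷ 0.0084654 ÷ 15.998 × 0.13543 = 1.000004
Product ≈ 1 (deviation 0.000%, within rounding noise).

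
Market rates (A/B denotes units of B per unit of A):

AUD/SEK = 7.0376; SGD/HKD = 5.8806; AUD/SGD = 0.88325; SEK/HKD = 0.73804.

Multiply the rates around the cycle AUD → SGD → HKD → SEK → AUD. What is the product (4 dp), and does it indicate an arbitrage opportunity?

1.0000 (no arbitrage)

Around AUD → SGD → HKD → SEK → AUD: 1 × 0.88325 × 5.8806 ÷ 0.73804 ÷ 7.0376 = 1.000002
Product ≈ 1 (deviation 0.000%, within rounding noise).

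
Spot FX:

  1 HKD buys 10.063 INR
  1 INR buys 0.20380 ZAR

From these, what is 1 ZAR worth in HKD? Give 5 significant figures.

ZAR/HKD = 0.48761

1 ZAR ÷ 0.20380 = 4.90677 INR
4.90677 INR ÷ 10.063 = 0.487605 HKD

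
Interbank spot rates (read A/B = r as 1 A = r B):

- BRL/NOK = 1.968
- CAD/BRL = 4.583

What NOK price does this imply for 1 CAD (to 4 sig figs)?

CAD/NOK = 9.019

1 CAD × 4.583 = 4.583 BRL
4.583 BRL × 1.968 = 9.01934 NOK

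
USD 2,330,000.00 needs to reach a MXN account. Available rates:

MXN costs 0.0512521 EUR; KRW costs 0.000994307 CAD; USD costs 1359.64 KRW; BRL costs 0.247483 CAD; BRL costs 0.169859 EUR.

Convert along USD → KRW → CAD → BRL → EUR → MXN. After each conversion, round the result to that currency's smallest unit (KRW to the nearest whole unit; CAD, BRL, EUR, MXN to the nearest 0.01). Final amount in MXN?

USD 2,330,000.00 × 1359.64 = KRW 3,167,961,200
KRW 3,167,961,200 × 0.000994307 = CAD 3,149,926.00
CAD 3,149,926.00 ÷ 0.247483 = BRL 12,727,847.97
BRL 12,727,847.97 × 0.169859 = EUR 2,161,939.53
EUR 2,161,939.53 ÷ 0.0512521 = MXN 42,182,457.50

MXN 42,182,457.50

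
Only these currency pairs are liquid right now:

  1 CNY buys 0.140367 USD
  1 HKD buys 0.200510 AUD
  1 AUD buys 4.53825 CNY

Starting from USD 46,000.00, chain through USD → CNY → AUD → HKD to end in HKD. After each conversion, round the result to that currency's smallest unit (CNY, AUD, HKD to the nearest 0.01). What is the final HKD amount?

HKD 360,137.50

USD 46,000.00 ÷ 0.140367 = CNY 327,712.35
CNY 327,712.35 ÷ 4.53825 = AUD 72,211.17
AUD 72,211.17 ÷ 0.200510 = HKD 360,137.50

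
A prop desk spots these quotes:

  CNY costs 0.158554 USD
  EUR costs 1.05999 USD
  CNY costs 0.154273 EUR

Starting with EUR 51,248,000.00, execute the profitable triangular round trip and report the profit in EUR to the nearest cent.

Profit: EUR 1,607,649.21

Profitable loop is EUR → USD → CNY → EUR:
EUR 51,248,000.00 × 1.05999 = USD 54,322,367.52
USD 54,322,367.52 ÷ 0.158554 = CNY 342,611,145.22
CNY 342,611,145.22 × 0.154273 = EUR 52,855,649.21
Profit = EUR 52,855,649.21 − EUR 51,248,000.00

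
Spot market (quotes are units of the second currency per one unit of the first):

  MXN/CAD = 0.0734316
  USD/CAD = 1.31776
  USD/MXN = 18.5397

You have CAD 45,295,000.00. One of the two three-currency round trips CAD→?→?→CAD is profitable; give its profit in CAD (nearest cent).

Profitable loop is CAD → USD → MXN → CAD:
CAD 45,295,000.00 ÷ 1.31776 = USD 34,372,723.41
USD 34,372,723.41 × 18.5397 = MXN 637,259,980.19
MXN 637,259,980.19 × 0.0734316 = CAD 46,795,019.96
Profit = CAD 46,795,019.96 − CAD 45,295,000.00

Profit: CAD 1,500,019.96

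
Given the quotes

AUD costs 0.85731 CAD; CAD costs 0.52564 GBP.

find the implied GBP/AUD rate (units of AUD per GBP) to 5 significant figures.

GBP/AUD = 2.2191

1 GBP ÷ 0.52564 = 1.90244 CAD
1.90244 CAD ÷ 0.85731 = 2.21908 AUD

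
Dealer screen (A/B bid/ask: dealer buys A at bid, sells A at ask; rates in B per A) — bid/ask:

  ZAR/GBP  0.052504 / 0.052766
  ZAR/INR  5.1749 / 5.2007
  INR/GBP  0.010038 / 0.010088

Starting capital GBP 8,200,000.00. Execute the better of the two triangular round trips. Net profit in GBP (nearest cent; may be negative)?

Net profit: GBP 6,148.42

Best loop GBP → INR → ZAR → GBP:
GBP 8,200,000.00 ÷ 0.010088 (buy INR at ask) = INR 812,846,946.87
INR 812,846,946.87 ÷ 5.2007 (buy ZAR at ask) = ZAR 156,295,680.75
ZAR 156,295,680.75 × 0.052504 (sell ZAR at bid) = GBP 8,206,148.42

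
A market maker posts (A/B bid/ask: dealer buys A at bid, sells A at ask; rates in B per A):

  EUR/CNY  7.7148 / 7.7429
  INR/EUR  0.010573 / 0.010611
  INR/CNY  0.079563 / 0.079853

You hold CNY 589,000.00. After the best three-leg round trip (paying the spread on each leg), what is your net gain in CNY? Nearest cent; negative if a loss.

Net profit: CNY 12,654.21

Best loop CNY → INR → EUR → CNY:
CNY 589,000.00 ÷ 0.079853 (buy INR at ask) = INR 7,376,053.50
INR 7,376,053.50 × 0.010573 (sell INR at bid) = EUR 77,987.01
EUR 77,987.01 × 7.7148 (sell EUR at bid) = CNY 601,654.21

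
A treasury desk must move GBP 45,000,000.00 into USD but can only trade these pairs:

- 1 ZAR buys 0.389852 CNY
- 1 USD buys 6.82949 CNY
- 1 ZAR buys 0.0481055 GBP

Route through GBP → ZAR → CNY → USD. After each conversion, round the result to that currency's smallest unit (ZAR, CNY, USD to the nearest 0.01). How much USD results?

USD 53,398,526.60

GBP 45,000,000.00 ÷ 0.0481055 = ZAR 935,443,972.10
ZAR 935,443,972.10 × 0.389852 = CNY 364,684,703.41
CNY 364,684,703.41 ÷ 6.82949 = USD 53,398,526.60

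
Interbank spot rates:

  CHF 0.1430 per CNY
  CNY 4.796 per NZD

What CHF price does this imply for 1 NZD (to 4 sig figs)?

NZD/CHF = 0.6858

1 NZD × 4.796 = 4.796 CNY
4.796 CNY × 0.1430 = 0.685828 CHF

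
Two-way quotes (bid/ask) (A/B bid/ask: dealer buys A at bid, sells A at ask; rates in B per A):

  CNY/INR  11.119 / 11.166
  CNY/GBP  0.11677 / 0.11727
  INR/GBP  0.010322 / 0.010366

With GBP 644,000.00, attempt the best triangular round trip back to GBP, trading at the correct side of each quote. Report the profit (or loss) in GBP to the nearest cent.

Net profit: GBP 5,693.20

Best loop GBP → INR → CNY → GBP:
GBP 644,000.00 ÷ 0.010366 (buy INR at ask) = INR 62,126,181.75
INR 62,126,181.75 ÷ 11.166 (buy CNY at ask) = CNY 5,563,870.84
CNY 5,563,870.84 × 0.11677 (sell CNY at bid) = GBP 649,693.20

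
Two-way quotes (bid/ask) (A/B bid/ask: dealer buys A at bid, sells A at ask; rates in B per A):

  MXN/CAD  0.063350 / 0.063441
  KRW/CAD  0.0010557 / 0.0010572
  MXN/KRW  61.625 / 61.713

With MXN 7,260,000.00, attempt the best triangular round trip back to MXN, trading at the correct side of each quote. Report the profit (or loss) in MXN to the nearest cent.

Net profit: MXN 184,988.90

Best loop MXN → KRW → CAD → MXN:
MXN 7,260,000.00 × 61.625 (sell MXN at bid) = KRW 447,397,500
KRW 447,397,500 × 0.0010557 (sell KRW at bid) = CAD 472,317.54
CAD 472,317.54 ÷ 0.063441 (buy MXN at ask) = MXN 7,444,988.90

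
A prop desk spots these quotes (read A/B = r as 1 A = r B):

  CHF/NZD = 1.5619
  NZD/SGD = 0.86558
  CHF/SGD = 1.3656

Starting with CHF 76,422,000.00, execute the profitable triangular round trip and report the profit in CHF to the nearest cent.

Profit: CHF 771,630.95

Profitable loop is CHF → SGD → NZD → CHF:
CHF 76,422,000.00 × 1.3656 = SGD 104,361,883.20
SGD 104,361,883.20 ÷ 0.86558 = NZD 120,568,732.18
NZD 120,568,732.18 ÷ 1.5619 = CHF 77,193,630.95
Profit = CHF 77,193,630.95 − CHF 76,422,000.00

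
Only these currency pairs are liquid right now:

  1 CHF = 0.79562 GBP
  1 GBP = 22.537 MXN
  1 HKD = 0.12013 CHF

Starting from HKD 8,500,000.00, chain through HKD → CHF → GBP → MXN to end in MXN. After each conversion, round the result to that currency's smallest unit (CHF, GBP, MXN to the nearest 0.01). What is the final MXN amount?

MXN 18,309,319.33

HKD 8,500,000.00 × 0.12013 = CHF 1,021,105.00
CHF 1,021,105.00 × 0.79562 = GBP 812,411.56
GBP 812,411.56 × 22.537 = MXN 18,309,319.33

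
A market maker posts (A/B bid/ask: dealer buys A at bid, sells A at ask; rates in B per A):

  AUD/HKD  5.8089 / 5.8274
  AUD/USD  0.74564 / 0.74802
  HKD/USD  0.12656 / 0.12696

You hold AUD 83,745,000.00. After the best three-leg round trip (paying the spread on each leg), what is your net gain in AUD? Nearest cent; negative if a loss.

Net profit: AUD 655,756.89

Best loop AUD → USD → HKD → AUD:
AUD 83,745,000.00 × 0.74564 (sell AUD at bid) = USD 62,443,621.80
USD 62,443,621.80 ÷ 0.12696 (buy HKD at ask) = HKD 491,836,970.70
HKD 491,836,970.70 ÷ 5.8274 (buy AUD at ask) = AUD 84,400,756.89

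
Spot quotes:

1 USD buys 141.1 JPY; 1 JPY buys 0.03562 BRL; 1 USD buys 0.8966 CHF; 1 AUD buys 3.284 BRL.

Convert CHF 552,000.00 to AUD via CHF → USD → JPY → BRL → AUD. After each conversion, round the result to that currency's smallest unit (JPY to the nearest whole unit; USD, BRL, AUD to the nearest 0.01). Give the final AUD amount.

AUD 942,232.59

CHF 552,000.00 ÷ 0.8966 = USD 615,659.16
USD 615,659.16 × 141.1 = JPY 86,869,507
JPY 86,869,507 × 0.03562 = BRL 3,094,291.84
BRL 3,094,291.84 ÷ 3.284 = AUD 942,232.59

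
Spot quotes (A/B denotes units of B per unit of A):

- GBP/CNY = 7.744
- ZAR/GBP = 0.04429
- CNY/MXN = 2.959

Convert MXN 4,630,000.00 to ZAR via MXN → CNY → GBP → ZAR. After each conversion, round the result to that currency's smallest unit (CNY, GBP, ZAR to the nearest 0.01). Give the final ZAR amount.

ZAR 4,562,102.05

MXN 4,630,000.00 ÷ 2.959 = CNY 1,564,717.81
CNY 1,564,717.81 ÷ 7.744 = GBP 202,055.50
GBP 202,055.50 ÷ 0.04429 = ZAR 4,562,102.05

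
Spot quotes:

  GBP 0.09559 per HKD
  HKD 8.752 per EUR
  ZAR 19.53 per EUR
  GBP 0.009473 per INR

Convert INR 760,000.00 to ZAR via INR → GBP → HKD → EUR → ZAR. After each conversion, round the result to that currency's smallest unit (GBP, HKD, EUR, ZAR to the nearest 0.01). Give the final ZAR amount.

ZAR 168,067.37

INR 760,000.00 × 0.009473 = GBP 7,199.48
GBP 7,199.48 ÷ 0.09559 = HKD 75,316.25
HKD 75,316.25 ÷ 8.752 = EUR 8,605.60
EUR 8,605.60 × 19.53 = ZAR 168,067.37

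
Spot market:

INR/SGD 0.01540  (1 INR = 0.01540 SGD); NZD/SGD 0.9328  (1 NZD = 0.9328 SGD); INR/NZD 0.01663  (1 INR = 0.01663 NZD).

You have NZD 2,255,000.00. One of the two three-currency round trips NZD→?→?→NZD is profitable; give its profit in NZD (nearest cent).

Profitable loop is NZD → SGD → INR → NZD:
NZD 2,255,000.00 × 0.9328 = SGD 2,103,464.00
SGD 2,103,464.00 ÷ 0.01540 = INR 136,588,571.43
INR 136,588,571.43 × 0.01663 = NZD 2,271,467.94
Profit = NZD 2,271,467.94 − NZD 2,255,000.00

Profit: NZD 16,467.94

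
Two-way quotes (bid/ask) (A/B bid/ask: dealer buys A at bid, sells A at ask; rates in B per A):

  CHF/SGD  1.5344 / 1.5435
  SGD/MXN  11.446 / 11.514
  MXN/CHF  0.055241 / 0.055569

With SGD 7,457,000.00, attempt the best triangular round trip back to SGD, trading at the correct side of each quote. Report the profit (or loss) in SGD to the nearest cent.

Best loop SGD → CHF → MXN → SGD:
SGD 7,457,000.00 ÷ 1.5435 (buy CHF at ask) = CHF 4,831,227.73
CHF 4,831,227.73 ÷ 0.055569 (buy MXN at ask) = MXN 86,941,059.39
MXN 86,941,059.39 ÷ 11.514 (buy SGD at ask) = SGD 7,550,899.72

Net profit: SGD 93,899.72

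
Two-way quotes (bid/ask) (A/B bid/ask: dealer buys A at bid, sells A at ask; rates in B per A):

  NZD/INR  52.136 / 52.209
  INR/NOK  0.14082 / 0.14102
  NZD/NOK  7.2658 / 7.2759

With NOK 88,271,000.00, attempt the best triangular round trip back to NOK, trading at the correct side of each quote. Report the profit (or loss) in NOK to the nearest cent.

Best loop NOK → NZD → INR → NOK:
NOK 88,271,000.00 ÷ 7.2759 (buy NZD at ask) = NZD 12,131,969.93
NZD 12,131,969.93 × 52.136 (sell NZD at bid) = INR 632,512,384.17
INR 632,512,384.17 × 0.14082 (sell INR at bid) = NOK 89,070,393.94

Net profit: NOK 799,393.94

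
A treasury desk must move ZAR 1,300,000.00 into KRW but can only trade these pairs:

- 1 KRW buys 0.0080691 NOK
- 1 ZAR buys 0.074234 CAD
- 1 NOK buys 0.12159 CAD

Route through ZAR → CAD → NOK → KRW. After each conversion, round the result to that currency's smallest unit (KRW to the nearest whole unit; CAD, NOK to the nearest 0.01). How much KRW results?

KRW 98,361,074

ZAR 1,300,000.00 × 0.074234 = CAD 96,504.20
CAD 96,504.20 ÷ 0.12159 = NOK 793,685.34
NOK 793,685.34 ÷ 0.0080691 = KRW 98,361,074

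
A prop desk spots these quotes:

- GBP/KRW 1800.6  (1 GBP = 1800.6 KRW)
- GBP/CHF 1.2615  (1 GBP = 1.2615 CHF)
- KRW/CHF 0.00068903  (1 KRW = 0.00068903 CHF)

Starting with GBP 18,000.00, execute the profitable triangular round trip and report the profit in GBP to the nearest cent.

Profitable loop is GBP → CHF → KRW → GBP:
GBP 18,000.00 × 1.2615 = CHF 22,707.00
CHF 22,707.00 ÷ 0.00068903 = KRW 32,955,024
KRW 32,955,024 ÷ 1800.6 = GBP 18,302.25
Profit = GBP 18,302.25 − GBP 18,000.00

Profit: GBP 302.25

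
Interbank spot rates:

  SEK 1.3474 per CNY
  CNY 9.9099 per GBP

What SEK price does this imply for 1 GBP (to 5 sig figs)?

1 GBP × 9.9099 = 9.9099 CNY
9.9099 CNY × 1.3474 = 13.3526 SEK

GBP/SEK = 13.353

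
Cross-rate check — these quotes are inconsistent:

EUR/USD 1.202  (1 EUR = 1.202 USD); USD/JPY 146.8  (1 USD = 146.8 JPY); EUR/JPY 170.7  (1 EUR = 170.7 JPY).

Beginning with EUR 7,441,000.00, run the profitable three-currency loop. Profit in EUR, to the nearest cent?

Profit: EUR 250,805.73

Profitable loop is EUR → USD → JPY → EUR:
EUR 7,441,000.00 × 1.202 = USD 8,944,082.00
USD 8,944,082.00 × 146.8 = JPY 1,312,991,238
JPY 1,312,991,238 ÷ 170.7 = EUR 7,691,805.73
Profit = EUR 7,691,805.73 − EUR 7,441,000.00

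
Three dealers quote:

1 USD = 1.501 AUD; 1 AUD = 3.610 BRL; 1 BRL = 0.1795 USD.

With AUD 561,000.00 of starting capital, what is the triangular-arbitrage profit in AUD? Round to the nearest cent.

Profit: AUD 15,780.43

Profitable loop is AUD → USD → BRL → AUD:
AUD 561,000.00 ÷ 1.501 = USD 373,750.83
USD 373,750.83 ÷ 0.1795 = BRL 2,082,177.34
BRL 2,082,177.34 ÷ 3.610 = AUD 576,780.43
Profit = AUD 576,780.43 − AUD 561,000.00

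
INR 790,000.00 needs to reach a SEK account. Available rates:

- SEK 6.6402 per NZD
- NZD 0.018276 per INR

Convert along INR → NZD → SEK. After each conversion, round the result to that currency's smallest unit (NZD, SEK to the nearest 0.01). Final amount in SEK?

SEK 95,871.47

INR 790,000.00 × 0.018276 = NZD 14,438.04
NZD 14,438.04 × 6.6402 = SEK 95,871.47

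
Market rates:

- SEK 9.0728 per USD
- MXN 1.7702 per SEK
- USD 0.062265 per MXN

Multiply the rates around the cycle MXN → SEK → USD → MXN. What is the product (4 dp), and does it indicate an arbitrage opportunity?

Around MXN → SEK → USD → MXN: 1 ÷ 1.7702 ÷ 9.0728 ÷ 0.062265 = 0.999982
Product ≈ 1 (deviation 0.002%, within rounding noise).

1.0000 (no arbitrage)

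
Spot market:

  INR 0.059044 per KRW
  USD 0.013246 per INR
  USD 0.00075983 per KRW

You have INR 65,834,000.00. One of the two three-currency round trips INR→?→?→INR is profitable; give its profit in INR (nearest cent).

Profitable loop is INR → USD → KRW → INR:
INR 65,834,000.00 × 0.013246 = USD 872,037.16
USD 872,037.16 ÷ 0.00075983 = KRW 1,147,674,038
KRW 1,147,674,038 × 0.059044 = INR 67,763,265.88
Profit = INR 67,763,265.88 − INR 65,834,000.00

Profit: INR 1,929,265.88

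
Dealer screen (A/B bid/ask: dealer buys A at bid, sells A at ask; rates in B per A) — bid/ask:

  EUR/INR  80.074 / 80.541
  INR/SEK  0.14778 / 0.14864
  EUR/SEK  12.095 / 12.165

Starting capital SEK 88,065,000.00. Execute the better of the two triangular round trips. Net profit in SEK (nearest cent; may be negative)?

Best loop SEK → INR → EUR → SEK:
SEK 88,065,000.00 ÷ 0.14864 (buy INR at ask) = INR 592,471,743.81
INR 592,471,743.81 ÷ 80.541 (buy EUR at ask) = EUR 7,356,150.83
EUR 7,356,150.83 × 12.095 (sell EUR at bid) = SEK 88,972,644.26

Net profit: SEK 907,644.26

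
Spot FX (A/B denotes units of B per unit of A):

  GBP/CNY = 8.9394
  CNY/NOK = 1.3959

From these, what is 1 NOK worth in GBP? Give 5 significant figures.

NOK/GBP = 0.080138

1 NOK ÷ 1.3959 = 0.716384 CNY
0.716384 CNY ÷ 8.9394 = 0.0801378 GBP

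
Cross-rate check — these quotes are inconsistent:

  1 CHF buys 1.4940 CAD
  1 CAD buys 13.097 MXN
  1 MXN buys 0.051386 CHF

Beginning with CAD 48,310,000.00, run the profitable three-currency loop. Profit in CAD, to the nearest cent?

Profit: CAD 264,045.47

Profitable loop is CAD → MXN → CHF → CAD:
CAD 48,310,000.00 × 13.097 = MXN 632,716,070.00
MXN 632,716,070.00 × 0.051386 = CHF 32,512,747.97
CHF 32,512,747.97 × 1.4940 = CAD 48,574,045.47
Profit = CAD 48,574,045.47 − CAD 48,310,000.00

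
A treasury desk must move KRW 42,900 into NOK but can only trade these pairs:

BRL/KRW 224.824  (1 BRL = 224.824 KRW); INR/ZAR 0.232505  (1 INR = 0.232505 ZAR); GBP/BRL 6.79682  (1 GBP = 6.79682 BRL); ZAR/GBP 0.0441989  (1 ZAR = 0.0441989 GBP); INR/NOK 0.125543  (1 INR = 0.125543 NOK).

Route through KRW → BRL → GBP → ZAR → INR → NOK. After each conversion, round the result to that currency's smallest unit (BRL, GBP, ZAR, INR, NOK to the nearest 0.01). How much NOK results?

KRW 42,900 ÷ 224.824 = BRL 190.82
BRL 190.82 ÷ 6.79682 = GBP 28.07
GBP 28.07 ÷ 0.0441989 = ZAR 635.08
ZAR 635.08 ÷ 0.232505 = INR 2,731.47
INR 2,731.47 × 0.125543 = NOK 342.92

NOK 342.92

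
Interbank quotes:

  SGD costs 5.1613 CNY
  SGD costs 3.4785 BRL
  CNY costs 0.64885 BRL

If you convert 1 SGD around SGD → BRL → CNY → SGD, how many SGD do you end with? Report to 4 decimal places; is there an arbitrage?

Around SGD → BRL → CNY → SGD: 1 × 3.4785 ÷ 0.64885 ÷ 5.1613 = 1.038696
Product > 1; profitable direction is SGD → BRL → CNY → SGD.

1.0387 (arbitrage exists)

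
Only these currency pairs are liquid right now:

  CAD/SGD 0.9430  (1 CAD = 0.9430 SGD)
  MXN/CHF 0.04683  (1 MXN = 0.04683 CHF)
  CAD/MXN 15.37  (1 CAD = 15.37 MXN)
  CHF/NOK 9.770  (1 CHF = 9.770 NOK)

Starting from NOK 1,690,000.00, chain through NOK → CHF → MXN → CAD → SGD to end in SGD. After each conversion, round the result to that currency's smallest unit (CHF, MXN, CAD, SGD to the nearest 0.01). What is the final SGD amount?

NOK 1,690,000.00 ÷ 9.770 = CHF 172,978.51
CHF 172,978.51 ÷ 0.04683 = MXN 3,693,754.22
MXN 3,693,754.22 ÷ 15.37 = CAD 240,322.33
CAD 240,322.33 × 0.9430 = SGD 226,623.96

SGD 226,623.96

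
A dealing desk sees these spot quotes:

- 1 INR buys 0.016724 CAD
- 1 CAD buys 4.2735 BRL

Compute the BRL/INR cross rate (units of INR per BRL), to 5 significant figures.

1 BRL ÷ 4.2735 = 0.234 CAD
0.234 CAD ÷ 0.016724 = 13.9919 INR

BRL/INR = 13.992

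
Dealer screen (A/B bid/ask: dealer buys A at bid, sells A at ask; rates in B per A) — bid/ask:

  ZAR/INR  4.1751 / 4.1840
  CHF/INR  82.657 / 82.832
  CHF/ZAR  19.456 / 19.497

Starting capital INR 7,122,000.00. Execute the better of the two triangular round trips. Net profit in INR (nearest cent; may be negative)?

Best loop INR → ZAR → CHF → INR:
INR 7,122,000.00 ÷ 4.1840 (buy ZAR at ask) = ZAR 1,702,198.85
ZAR 1,702,198.85 ÷ 19.497 (buy CHF at ask) = CHF 87,305.68
CHF 87,305.68 × 82.657 (sell CHF at bid) = INR 7,216,425.63

Net profit: INR 94,425.63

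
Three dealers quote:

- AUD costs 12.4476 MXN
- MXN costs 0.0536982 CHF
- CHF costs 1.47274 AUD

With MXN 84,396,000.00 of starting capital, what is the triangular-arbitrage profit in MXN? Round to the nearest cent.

Profitable loop is MXN → AUD → CHF → MXN:
MXN 84,396,000.00 ÷ 12.4476 = AUD 6,780,102.19
AUD 6,780,102.19 ÷ 1.47274 = CHF 4,603,733.31
CHF 4,603,733.31 ÷ 0.0536982 = MXN 85,733,475.34
Profit = MXN 85,733,475.34 − MXN 84,396,000.00

Profit: MXN 1,337,475.34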